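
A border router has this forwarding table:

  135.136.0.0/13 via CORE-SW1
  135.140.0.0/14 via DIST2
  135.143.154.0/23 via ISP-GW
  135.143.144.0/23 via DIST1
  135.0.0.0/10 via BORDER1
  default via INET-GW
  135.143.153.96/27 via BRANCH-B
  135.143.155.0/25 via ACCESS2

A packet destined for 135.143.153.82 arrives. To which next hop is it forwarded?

Routes whose prefix contains 135.143.153.82:
  0.0.0.0/0 (default, matches everything) -> INET-GW
  135.136.0.0/13 (135.136.0.0 - 135.143.255.255) -> CORE-SW1
  135.140.0.0/14 (135.140.0.0 - 135.143.255.255) -> DIST2
More-specific entries that do NOT match:
  135.143.153.96/27 (135.143.153.96 - 135.143.153.127) does not contain 135.143.153.82
  135.143.155.0/25 (135.143.155.0 - 135.143.155.127) does not contain 135.143.153.82
  135.143.154.0/23 (135.143.154.0 - 135.143.155.255) does not contain 135.143.153.82
  135.143.144.0/23 (135.143.144.0 - 135.143.145.255) does not contain 135.143.153.82
Longest matching prefix is /14 -> next hop DIST2.

DIST2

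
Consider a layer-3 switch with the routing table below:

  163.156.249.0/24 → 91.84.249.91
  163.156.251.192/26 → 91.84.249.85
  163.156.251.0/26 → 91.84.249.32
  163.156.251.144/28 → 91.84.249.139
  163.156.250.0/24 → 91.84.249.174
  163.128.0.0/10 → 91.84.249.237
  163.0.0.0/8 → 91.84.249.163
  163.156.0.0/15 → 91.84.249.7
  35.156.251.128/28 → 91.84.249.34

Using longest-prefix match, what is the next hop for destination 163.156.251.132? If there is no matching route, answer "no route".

91.84.249.7

Routes whose prefix contains 163.156.251.132:
  163.0.0.0/8 (163.0.0.0 - 163.255.255.255) -> 91.84.249.163
  163.128.0.0/10 (163.128.0.0 - 163.191.255.255) -> 91.84.249.237
  163.156.0.0/15 (163.156.0.0 - 163.157.255.255) -> 91.84.249.7
More-specific entries that do NOT match:
  163.156.251.144/28 (163.156.251.144 - 163.156.251.159) does not contain 163.156.251.132
  35.156.251.128/28 (35.156.251.128 - 35.156.251.143) does not contain 163.156.251.132
  163.156.251.192/26 (163.156.251.192 - 163.156.251.255) does not contain 163.156.251.132
  163.156.251.0/26 (163.156.251.0 - 163.156.251.63) does not contain 163.156.251.132
  163.156.249.0/24 (163.156.249.0 - 163.156.249.255) does not contain 163.156.251.132
  163.156.250.0/24 (163.156.250.0 - 163.156.250.255) does not contain 163.156.251.132
Longest matching prefix is /15 -> next hop 91.84.249.7.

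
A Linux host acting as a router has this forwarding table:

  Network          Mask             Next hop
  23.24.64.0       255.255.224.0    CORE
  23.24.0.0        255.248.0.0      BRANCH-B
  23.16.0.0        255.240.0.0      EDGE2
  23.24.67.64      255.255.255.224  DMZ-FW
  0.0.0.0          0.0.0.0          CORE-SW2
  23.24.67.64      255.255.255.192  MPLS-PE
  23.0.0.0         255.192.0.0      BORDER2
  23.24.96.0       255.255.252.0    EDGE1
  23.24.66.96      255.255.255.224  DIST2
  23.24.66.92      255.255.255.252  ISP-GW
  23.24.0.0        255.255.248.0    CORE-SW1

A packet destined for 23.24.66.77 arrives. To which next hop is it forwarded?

CORE

Routes whose prefix contains 23.24.66.77:
  0.0.0.0/0 (default, matches everything) -> CORE-SW2
  23.0.0.0/10 (23.0.0.0 - 23.63.255.255) -> BORDER2
  23.16.0.0/12 (23.16.0.0 - 23.31.255.255) -> EDGE2
  23.24.0.0/13 (23.24.0.0 - 23.31.255.255) -> BRANCH-B
  23.24.64.0/19 (23.24.64.0 - 23.24.95.255) -> CORE
More-specific entries that do NOT match:
  23.24.66.92/30 (23.24.66.92 - 23.24.66.95) does not contain 23.24.66.77
  23.24.67.64/27 (23.24.67.64 - 23.24.67.95) does not contain 23.24.66.77
  23.24.66.96/27 (23.24.66.96 - 23.24.66.127) does not contain 23.24.66.77
  23.24.67.64/26 (23.24.67.64 - 23.24.67.127) does not contain 23.24.66.77
  23.24.96.0/22 (23.24.96.0 - 23.24.99.255) does not contain 23.24.66.77
  23.24.0.0/21 (23.24.0.0 - 23.24.7.255) does not contain 23.24.66.77
Longest matching prefix is /19 -> next hop CORE.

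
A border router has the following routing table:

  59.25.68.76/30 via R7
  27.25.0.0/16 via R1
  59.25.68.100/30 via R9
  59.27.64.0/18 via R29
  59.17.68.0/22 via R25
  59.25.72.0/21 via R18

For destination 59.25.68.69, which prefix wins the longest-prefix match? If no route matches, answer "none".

none

59.25.68.69 is outside every listed prefix and there is no default route.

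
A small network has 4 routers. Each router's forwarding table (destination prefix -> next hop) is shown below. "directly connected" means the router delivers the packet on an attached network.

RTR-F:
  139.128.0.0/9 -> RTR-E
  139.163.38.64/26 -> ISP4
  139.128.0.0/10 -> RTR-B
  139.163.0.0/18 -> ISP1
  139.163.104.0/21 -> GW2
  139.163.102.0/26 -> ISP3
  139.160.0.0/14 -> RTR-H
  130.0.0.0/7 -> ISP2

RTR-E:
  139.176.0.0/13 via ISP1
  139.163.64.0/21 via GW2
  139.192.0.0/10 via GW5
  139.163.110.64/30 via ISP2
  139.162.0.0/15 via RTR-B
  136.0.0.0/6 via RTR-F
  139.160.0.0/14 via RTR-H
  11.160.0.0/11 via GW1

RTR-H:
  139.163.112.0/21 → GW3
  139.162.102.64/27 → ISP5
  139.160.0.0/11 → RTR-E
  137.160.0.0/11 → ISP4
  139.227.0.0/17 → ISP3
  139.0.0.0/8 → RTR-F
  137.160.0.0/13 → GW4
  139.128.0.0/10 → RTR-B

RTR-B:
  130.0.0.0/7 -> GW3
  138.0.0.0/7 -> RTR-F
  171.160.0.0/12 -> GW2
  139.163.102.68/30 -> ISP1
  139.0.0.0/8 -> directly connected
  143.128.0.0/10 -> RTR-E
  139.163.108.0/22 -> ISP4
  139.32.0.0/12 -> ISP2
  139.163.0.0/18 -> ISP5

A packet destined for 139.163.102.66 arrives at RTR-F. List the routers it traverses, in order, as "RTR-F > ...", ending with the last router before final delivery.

At RTR-F: longest match for 139.163.102.66 is 139.160.0.0/14 -> RTR-H
At RTR-H: longest match for 139.163.102.66 is 139.160.0.0/11 -> RTR-E
At RTR-E: longest match for 139.163.102.66 is 139.162.0.0/15 -> RTR-B
At RTR-B: longest match for 139.163.102.66 is 139.0.0.0/8 -> directly connected

RTR-F > RTR-H > RTR-E > RTR-B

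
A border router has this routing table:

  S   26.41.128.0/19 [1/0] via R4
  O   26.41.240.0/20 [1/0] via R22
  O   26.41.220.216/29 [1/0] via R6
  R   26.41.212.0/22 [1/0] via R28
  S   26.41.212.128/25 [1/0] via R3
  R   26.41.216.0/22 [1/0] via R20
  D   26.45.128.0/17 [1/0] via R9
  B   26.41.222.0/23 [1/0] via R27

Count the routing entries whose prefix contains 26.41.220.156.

No listed prefix contains 26.41.220.156.
Total matching entries: 0.

0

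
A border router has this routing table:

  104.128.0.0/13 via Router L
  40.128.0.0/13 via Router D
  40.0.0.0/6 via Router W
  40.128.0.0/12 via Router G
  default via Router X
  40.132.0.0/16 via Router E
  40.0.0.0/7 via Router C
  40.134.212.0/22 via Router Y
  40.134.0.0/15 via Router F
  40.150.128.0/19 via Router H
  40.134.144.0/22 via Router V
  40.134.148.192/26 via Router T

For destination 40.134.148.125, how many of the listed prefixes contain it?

6

Prefixes containing 40.134.148.125:
  0.0.0.0/0 (default, matches everything)
  40.0.0.0/6 (40.0.0.0 - 43.255.255.255)
  40.0.0.0/7 (40.0.0.0 - 41.255.255.255)
  40.128.0.0/12 (40.128.0.0 - 40.143.255.255)
  40.128.0.0/13 (40.128.0.0 - 40.135.255.255)
  40.134.0.0/15 (40.134.0.0 - 40.135.255.255)
Total matching entries: 6.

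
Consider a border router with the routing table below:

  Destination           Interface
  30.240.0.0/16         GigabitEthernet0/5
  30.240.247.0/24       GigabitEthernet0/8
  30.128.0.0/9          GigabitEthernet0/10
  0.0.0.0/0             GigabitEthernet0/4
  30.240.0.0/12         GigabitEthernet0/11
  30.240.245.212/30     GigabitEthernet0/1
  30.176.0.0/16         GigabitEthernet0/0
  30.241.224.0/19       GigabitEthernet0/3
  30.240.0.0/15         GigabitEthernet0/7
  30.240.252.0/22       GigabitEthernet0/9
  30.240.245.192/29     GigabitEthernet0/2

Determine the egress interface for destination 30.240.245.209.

GigabitEthernet0/5

Routes whose prefix contains 30.240.245.209:
  0.0.0.0/0 (default, matches everything) -> GigabitEthernet0/4
  30.128.0.0/9 (30.128.0.0 - 30.255.255.255) -> GigabitEthernet0/10
  30.240.0.0/12 (30.240.0.0 - 30.255.255.255) -> GigabitEthernet0/11
  30.240.0.0/15 (30.240.0.0 - 30.241.255.255) -> GigabitEthernet0/7
  30.240.0.0/16 (30.240.0.0 - 30.240.255.255) -> GigabitEthernet0/5
More-specific entries that do NOT match:
  30.240.245.212/30 (30.240.245.212 - 30.240.245.215) does not contain 30.240.245.209
  30.240.245.192/29 (30.240.245.192 - 30.240.245.199) does not contain 30.240.245.209
  30.240.247.0/24 (30.240.247.0 - 30.240.247.255) does not contain 30.240.245.209
  30.240.252.0/22 (30.240.252.0 - 30.240.255.255) does not contain 30.240.245.209
  30.241.224.0/19 (30.241.224.0 - 30.241.255.255) does not contain 30.240.245.209
Longest matching prefix is /16 -> interface GigabitEthernet0/5.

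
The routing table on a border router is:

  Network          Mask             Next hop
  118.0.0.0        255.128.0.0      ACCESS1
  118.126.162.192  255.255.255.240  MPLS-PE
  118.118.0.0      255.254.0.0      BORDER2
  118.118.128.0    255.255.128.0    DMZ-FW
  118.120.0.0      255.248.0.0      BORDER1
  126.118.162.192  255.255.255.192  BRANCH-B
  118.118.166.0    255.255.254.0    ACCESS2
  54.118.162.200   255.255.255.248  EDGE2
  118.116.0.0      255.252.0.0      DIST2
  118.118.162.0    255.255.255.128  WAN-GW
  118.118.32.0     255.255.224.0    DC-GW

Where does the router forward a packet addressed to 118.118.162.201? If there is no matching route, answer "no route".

DMZ-FW

Routes whose prefix contains 118.118.162.201:
  118.0.0.0/9 (118.0.0.0 - 118.127.255.255) -> ACCESS1
  118.116.0.0/14 (118.116.0.0 - 118.119.255.255) -> DIST2
  118.118.0.0/15 (118.118.0.0 - 118.119.255.255) -> BORDER2
  118.118.128.0/17 (118.118.128.0 - 118.118.255.255) -> DMZ-FW
More-specific entries that do NOT match:
  54.118.162.200/29 (54.118.162.200 - 54.118.162.207) does not contain 118.118.162.201
  118.126.162.192/28 (118.126.162.192 - 118.126.162.207) does not contain 118.118.162.201
  126.118.162.192/26 (126.118.162.192 - 126.118.162.255) does not contain 118.118.162.201
  118.118.162.0/25 (118.118.162.0 - 118.118.162.127) does not contain 118.118.162.201
  118.118.166.0/23 (118.118.166.0 - 118.118.167.255) does not contain 118.118.162.201
  118.118.32.0/19 (118.118.32.0 - 118.118.63.255) does not contain 118.118.162.201
Longest matching prefix is /17 -> next hop DMZ-FW.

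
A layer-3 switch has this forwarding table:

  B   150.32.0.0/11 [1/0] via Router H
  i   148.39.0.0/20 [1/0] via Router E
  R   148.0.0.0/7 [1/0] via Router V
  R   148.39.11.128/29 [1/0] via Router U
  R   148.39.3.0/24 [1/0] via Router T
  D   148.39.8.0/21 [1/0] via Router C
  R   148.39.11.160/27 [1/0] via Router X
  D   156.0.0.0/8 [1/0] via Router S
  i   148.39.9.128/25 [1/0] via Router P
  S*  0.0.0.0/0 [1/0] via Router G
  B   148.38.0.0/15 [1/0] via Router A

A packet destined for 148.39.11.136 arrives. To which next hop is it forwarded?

Routes whose prefix contains 148.39.11.136:
  0.0.0.0/0 (default, matches everything) -> Router G
  148.0.0.0/7 (148.0.0.0 - 149.255.255.255) -> Router V
  148.38.0.0/15 (148.38.0.0 - 148.39.255.255) -> Router A
  148.39.0.0/20 (148.39.0.0 - 148.39.15.255) -> Router E
  148.39.8.0/21 (148.39.8.0 - 148.39.15.255) -> Router C
More-specific entries that do NOT match:
  148.39.11.128/29 (148.39.11.128 - 148.39.11.135) does not contain 148.39.11.136
  148.39.11.160/27 (148.39.11.160 - 148.39.11.191) does not contain 148.39.11.136
  148.39.9.128/25 (148.39.9.128 - 148.39.9.255) does not contain 148.39.11.136
  148.39.3.0/24 (148.39.3.0 - 148.39.3.255) does not contain 148.39.11.136
Longest matching prefix is /21 -> next hop Router C.

Router C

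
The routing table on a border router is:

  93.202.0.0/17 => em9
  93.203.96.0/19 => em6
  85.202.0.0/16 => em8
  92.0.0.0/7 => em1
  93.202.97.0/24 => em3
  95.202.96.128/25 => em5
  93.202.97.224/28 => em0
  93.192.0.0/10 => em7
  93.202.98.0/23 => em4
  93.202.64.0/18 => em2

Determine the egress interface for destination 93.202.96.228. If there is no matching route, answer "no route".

Routes whose prefix contains 93.202.96.228:
  92.0.0.0/7 (92.0.0.0 - 93.255.255.255) -> em1
  93.192.0.0/10 (93.192.0.0 - 93.255.255.255) -> em7
  93.202.0.0/17 (93.202.0.0 - 93.202.127.255) -> em9
  93.202.64.0/18 (93.202.64.0 - 93.202.127.255) -> em2
More-specific entries that do NOT match:
  93.202.97.224/28 (93.202.97.224 - 93.202.97.239) does not contain 93.202.96.228
  95.202.96.128/25 (95.202.96.128 - 95.202.96.255) does not contain 93.202.96.228
  93.202.97.0/24 (93.202.97.0 - 93.202.97.255) does not contain 93.202.96.228
  93.202.98.0/23 (93.202.98.0 - 93.202.99.255) does not contain 93.202.96.228
  93.203.96.0/19 (93.203.96.0 - 93.203.127.255) does not contain 93.202.96.228
Longest matching prefix is /18 -> interface em2.

em2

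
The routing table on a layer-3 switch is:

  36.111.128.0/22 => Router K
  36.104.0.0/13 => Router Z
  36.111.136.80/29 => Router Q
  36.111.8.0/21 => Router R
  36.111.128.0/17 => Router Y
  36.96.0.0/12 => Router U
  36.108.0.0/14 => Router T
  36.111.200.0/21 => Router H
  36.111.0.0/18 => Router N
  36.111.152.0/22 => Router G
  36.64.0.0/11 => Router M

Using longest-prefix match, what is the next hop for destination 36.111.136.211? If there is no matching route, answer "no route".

Routes whose prefix contains 36.111.136.211:
  36.96.0.0/12 (36.96.0.0 - 36.111.255.255) -> Router U
  36.104.0.0/13 (36.104.0.0 - 36.111.255.255) -> Router Z
  36.108.0.0/14 (36.108.0.0 - 36.111.255.255) -> Router T
  36.111.128.0/17 (36.111.128.0 - 36.111.255.255) -> Router Y
More-specific entries that do NOT match:
  36.111.136.80/29 (36.111.136.80 - 36.111.136.87) does not contain 36.111.136.211
  36.111.128.0/22 (36.111.128.0 - 36.111.131.255) does not contain 36.111.136.211
  36.111.152.0/22 (36.111.152.0 - 36.111.155.255) does not contain 36.111.136.211
  36.111.8.0/21 (36.111.8.0 - 36.111.15.255) does not contain 36.111.136.211
  36.111.200.0/21 (36.111.200.0 - 36.111.207.255) does not contain 36.111.136.211
  36.111.0.0/18 (36.111.0.0 - 36.111.63.255) does not contain 36.111.136.211
Longest matching prefix is /17 -> next hop Router Y.

Router Y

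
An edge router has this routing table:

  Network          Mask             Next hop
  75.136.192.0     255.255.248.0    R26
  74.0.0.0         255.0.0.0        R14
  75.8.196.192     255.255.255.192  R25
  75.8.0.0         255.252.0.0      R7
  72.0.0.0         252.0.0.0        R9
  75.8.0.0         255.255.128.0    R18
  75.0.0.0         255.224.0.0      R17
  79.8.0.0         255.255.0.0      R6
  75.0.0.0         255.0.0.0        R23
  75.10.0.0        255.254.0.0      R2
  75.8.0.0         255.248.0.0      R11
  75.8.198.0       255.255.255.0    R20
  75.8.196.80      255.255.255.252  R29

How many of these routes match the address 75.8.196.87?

Prefixes containing 75.8.196.87:
  72.0.0.0/6 (72.0.0.0 - 75.255.255.255)
  75.0.0.0/8 (75.0.0.0 - 75.255.255.255)
  75.0.0.0/11 (75.0.0.0 - 75.31.255.255)
  75.8.0.0/13 (75.8.0.0 - 75.15.255.255)
  75.8.0.0/14 (75.8.0.0 - 75.11.255.255)
Total matching entries: 5.

5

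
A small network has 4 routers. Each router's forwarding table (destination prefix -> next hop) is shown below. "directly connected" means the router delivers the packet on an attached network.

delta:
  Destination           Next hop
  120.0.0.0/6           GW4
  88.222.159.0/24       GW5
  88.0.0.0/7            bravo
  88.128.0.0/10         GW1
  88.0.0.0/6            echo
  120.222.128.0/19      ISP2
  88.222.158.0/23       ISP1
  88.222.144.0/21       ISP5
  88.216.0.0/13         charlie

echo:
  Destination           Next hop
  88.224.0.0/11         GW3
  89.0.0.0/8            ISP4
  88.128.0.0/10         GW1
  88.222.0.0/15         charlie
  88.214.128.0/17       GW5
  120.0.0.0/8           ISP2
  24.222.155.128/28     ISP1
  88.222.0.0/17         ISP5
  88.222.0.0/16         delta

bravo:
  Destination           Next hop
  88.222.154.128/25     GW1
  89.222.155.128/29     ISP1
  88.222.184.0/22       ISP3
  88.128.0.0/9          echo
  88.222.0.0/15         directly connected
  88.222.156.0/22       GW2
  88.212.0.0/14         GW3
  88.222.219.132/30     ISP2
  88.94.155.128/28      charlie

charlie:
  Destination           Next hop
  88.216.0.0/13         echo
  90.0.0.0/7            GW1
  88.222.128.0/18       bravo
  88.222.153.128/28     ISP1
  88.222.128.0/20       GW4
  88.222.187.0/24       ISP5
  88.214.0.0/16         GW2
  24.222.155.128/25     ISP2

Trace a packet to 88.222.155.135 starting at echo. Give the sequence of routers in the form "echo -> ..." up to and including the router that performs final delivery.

At echo: longest match for 88.222.155.135 is 88.222.0.0/16 -> delta
At delta: longest match for 88.222.155.135 is 88.216.0.0/13 -> charlie
At charlie: longest match for 88.222.155.135 is 88.222.128.0/18 -> bravo
At bravo: longest match for 88.222.155.135 is 88.222.0.0/15 -> directly connected

echo -> delta -> charlie -> bravo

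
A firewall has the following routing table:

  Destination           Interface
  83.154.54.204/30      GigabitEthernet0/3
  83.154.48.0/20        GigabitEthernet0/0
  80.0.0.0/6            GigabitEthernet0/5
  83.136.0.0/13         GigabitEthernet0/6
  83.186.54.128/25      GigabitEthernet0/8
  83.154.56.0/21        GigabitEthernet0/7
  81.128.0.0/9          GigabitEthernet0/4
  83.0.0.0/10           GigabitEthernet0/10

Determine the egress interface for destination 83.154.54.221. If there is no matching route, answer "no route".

GigabitEthernet0/0

Routes whose prefix contains 83.154.54.221:
  80.0.0.0/6 (80.0.0.0 - 83.255.255.255) -> GigabitEthernet0/5
  83.154.48.0/20 (83.154.48.0 - 83.154.63.255) -> GigabitEthernet0/0
More-specific entries that do NOT match:
  83.154.54.204/30 (83.154.54.204 - 83.154.54.207) does not contain 83.154.54.221
  83.186.54.128/25 (83.186.54.128 - 83.186.54.255) does not contain 83.154.54.221
  83.154.56.0/21 (83.154.56.0 - 83.154.63.255) does not contain 83.154.54.221
Longest matching prefix is /20 -> interface GigabitEthernet0/0.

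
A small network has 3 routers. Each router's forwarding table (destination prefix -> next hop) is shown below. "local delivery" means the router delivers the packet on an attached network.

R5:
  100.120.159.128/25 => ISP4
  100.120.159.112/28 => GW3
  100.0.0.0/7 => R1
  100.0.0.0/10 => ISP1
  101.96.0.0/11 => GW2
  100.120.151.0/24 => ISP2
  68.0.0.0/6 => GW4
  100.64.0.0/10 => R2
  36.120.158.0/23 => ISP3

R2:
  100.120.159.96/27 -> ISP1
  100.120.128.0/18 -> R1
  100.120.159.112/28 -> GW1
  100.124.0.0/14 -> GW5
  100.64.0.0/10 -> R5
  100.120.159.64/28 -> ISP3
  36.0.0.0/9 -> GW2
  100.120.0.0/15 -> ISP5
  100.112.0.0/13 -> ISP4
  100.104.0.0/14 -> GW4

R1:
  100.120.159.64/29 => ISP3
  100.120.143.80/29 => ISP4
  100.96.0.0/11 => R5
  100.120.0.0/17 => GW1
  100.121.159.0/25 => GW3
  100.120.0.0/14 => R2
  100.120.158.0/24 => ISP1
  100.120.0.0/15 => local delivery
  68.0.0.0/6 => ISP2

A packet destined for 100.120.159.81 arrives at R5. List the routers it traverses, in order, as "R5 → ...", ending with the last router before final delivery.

R5 → R2 → R1

At R5: longest match for 100.120.159.81 is 100.64.0.0/10 -> R2
At R2: longest match for 100.120.159.81 is 100.120.128.0/18 -> R1
At R1: longest match for 100.120.159.81 is 100.120.0.0/15 -> local delivery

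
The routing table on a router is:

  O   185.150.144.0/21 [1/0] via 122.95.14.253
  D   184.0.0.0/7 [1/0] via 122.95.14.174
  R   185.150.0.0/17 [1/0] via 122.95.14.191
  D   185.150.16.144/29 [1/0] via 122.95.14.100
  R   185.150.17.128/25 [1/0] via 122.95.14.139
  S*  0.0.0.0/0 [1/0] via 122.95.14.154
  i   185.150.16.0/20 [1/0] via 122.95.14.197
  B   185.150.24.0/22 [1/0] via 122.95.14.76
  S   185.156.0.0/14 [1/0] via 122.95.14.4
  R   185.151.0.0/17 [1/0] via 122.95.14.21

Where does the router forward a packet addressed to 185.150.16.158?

Routes whose prefix contains 185.150.16.158:
  0.0.0.0/0 (default, matches everything) -> 122.95.14.154
  184.0.0.0/7 (184.0.0.0 - 185.255.255.255) -> 122.95.14.174
  185.150.0.0/17 (185.150.0.0 - 185.150.127.255) -> 122.95.14.191
  185.150.16.0/20 (185.150.16.0 - 185.150.31.255) -> 122.95.14.197
More-specific entries that do NOT match:
  185.150.16.144/29 (185.150.16.144 - 185.150.16.151) does not contain 185.150.16.158
  185.150.17.128/25 (185.150.17.128 - 185.150.17.255) does not contain 185.150.16.158
  185.150.24.0/22 (185.150.24.0 - 185.150.27.255) does not contain 185.150.16.158
  185.150.144.0/21 (185.150.144.0 - 185.150.151.255) does not contain 185.150.16.158
Longest matching prefix is /20 -> next hop 122.95.14.197.

122.95.14.197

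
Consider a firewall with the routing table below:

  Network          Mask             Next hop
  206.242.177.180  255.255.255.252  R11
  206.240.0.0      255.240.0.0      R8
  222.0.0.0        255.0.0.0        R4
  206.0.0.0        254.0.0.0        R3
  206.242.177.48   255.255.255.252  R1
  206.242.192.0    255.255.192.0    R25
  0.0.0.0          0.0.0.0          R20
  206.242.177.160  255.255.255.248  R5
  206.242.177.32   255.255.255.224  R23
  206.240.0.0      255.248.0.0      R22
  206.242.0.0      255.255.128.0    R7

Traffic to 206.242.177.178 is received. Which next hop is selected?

R22

Routes whose prefix contains 206.242.177.178:
  0.0.0.0/0 (default, matches everything) -> R20
  206.0.0.0/7 (206.0.0.0 - 207.255.255.255) -> R3
  206.240.0.0/12 (206.240.0.0 - 206.255.255.255) -> R8
  206.240.0.0/13 (206.240.0.0 - 206.247.255.255) -> R22
More-specific entries that do NOT match:
  206.242.177.180/30 (206.242.177.180 - 206.242.177.183) does not contain 206.242.177.178
  206.242.177.48/30 (206.242.177.48 - 206.242.177.51) does not contain 206.242.177.178
  206.242.177.160/29 (206.242.177.160 - 206.242.177.167) does not contain 206.242.177.178
  206.242.177.32/27 (206.242.177.32 - 206.242.177.63) does not contain 206.242.177.178
  206.242.192.0/18 (206.242.192.0 - 206.242.255.255) does not contain 206.242.177.178
  206.242.0.0/17 (206.242.0.0 - 206.242.127.255) does not contain 206.242.177.178
Longest matching prefix is /13 -> next hop R22.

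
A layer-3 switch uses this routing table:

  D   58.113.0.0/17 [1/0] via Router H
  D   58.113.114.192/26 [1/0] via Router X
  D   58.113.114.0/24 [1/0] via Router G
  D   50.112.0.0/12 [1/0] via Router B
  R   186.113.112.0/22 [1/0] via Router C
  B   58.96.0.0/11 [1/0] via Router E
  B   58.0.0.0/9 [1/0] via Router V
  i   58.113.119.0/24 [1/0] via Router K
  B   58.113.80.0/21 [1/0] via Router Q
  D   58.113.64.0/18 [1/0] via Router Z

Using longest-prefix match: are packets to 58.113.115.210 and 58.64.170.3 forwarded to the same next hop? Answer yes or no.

58.113.115.210: longest match 58.113.64.0/18 -> Router Z
58.64.170.3: longest match 58.0.0.0/9 -> Router V

no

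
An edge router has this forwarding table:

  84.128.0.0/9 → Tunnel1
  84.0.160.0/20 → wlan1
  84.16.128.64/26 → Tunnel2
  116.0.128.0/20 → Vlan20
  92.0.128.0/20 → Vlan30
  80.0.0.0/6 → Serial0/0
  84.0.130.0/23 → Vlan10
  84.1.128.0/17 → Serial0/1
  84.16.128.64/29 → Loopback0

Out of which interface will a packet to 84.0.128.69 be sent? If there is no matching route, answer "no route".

no route

No entry's prefix contains 84.0.128.69; there is no default route.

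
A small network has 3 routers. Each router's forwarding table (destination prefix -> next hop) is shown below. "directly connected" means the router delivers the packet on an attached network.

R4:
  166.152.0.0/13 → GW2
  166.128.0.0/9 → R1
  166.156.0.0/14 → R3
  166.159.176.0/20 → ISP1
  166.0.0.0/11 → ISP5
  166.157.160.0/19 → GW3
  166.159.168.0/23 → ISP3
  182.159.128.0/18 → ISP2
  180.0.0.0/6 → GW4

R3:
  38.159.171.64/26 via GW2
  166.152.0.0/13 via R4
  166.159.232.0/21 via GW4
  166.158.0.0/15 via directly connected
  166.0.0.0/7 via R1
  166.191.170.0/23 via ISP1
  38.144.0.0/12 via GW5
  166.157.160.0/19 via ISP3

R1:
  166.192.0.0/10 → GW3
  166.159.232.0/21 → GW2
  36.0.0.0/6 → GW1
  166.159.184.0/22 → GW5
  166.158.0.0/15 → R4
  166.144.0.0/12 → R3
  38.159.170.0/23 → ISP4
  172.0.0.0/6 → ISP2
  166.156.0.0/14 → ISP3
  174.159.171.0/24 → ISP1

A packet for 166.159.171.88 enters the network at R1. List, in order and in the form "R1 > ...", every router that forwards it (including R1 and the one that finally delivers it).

At R1: longest match for 166.159.171.88 is 166.158.0.0/15 -> R4
At R4: longest match for 166.159.171.88 is 166.156.0.0/14 -> R3
At R3: longest match for 166.159.171.88 is 166.158.0.0/15 -> directly connected

R1 > R4 > R3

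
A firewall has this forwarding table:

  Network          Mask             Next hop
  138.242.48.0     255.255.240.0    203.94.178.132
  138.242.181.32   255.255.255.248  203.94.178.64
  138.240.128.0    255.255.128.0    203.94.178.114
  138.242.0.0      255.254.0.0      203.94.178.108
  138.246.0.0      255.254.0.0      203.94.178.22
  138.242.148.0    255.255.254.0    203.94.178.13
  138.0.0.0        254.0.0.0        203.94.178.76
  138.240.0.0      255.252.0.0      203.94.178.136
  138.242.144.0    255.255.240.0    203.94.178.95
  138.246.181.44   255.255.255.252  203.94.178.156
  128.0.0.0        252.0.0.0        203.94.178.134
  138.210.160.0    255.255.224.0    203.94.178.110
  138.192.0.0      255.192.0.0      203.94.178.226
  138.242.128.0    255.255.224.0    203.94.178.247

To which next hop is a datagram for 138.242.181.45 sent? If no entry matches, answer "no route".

203.94.178.108

Routes whose prefix contains 138.242.181.45:
  138.0.0.0/7 (138.0.0.0 - 139.255.255.255) -> 203.94.178.76
  138.192.0.0/10 (138.192.0.0 - 138.255.255.255) -> 203.94.178.226
  138.240.0.0/14 (138.240.0.0 - 138.243.255.255) -> 203.94.178.136
  138.242.0.0/15 (138.242.0.0 - 138.243.255.255) -> 203.94.178.108
More-specific entries that do NOT match:
  138.246.181.44/30 (138.246.181.44 - 138.246.181.47) does not contain 138.242.181.45
  138.242.181.32/29 (138.242.181.32 - 138.242.181.39) does not contain 138.242.181.45
  138.242.148.0/23 (138.242.148.0 - 138.242.149.255) does not contain 138.242.181.45
  138.242.48.0/20 (138.242.48.0 - 138.242.63.255) does not contain 138.242.181.45
  138.242.144.0/20 (138.242.144.0 - 138.242.159.255) does not contain 138.242.181.45
  138.210.160.0/19 (138.210.160.0 - 138.210.191.255) does not contain 138.242.181.45
  138.242.128.0/19 (138.242.128.0 - 138.242.159.255) does not contain 138.242.181.45
  138.240.128.0/17 (138.240.128.0 - 138.240.255.255) does not contain 138.242.181.45
Longest matching prefix is /15 -> next hop 203.94.178.108.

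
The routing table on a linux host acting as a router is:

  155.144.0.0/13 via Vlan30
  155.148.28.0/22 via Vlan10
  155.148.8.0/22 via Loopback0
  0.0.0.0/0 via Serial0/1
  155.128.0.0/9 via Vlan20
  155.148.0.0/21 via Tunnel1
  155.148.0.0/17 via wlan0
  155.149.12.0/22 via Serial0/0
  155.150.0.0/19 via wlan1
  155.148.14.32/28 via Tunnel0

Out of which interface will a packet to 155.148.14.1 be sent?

Routes whose prefix contains 155.148.14.1:
  0.0.0.0/0 (default, matches everything) -> Serial0/1
  155.128.0.0/9 (155.128.0.0 - 155.255.255.255) -> Vlan20
  155.144.0.0/13 (155.144.0.0 - 155.151.255.255) -> Vlan30
  155.148.0.0/17 (155.148.0.0 - 155.148.127.255) -> wlan0
More-specific entries that do NOT match:
  155.148.14.32/28 (155.148.14.32 - 155.148.14.47) does not contain 155.148.14.1
  155.148.28.0/22 (155.148.28.0 - 155.148.31.255) does not contain 155.148.14.1
  155.148.8.0/22 (155.148.8.0 - 155.148.11.255) does not contain 155.148.14.1
  155.149.12.0/22 (155.149.12.0 - 155.149.15.255) does not contain 155.148.14.1
  155.148.0.0/21 (155.148.0.0 - 155.148.7.255) does not contain 155.148.14.1
  155.150.0.0/19 (155.150.0.0 - 155.150.31.255) does not contain 155.148.14.1
Longest matching prefix is /17 -> interface wlan0.

wlan0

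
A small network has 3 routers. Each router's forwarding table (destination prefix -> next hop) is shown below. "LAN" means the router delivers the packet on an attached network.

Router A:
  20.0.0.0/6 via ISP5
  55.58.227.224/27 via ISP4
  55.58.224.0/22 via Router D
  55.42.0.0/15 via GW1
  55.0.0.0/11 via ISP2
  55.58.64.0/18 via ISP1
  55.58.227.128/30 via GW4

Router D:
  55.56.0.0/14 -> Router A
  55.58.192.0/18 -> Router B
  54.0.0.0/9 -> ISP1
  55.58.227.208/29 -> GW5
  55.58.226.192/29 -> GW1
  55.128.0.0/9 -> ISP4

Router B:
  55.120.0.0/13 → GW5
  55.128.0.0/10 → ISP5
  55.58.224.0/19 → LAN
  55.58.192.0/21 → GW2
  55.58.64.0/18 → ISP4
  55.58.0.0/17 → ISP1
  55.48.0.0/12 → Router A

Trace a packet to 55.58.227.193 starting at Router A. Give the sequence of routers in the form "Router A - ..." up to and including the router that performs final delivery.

Router A - Router D - Router B

At Router A: longest match for 55.58.227.193 is 55.58.224.0/22 -> Router D
At Router D: longest match for 55.58.227.193 is 55.58.192.0/18 -> Router B
At Router B: longest match for 55.58.227.193 is 55.58.224.0/19 -> LAN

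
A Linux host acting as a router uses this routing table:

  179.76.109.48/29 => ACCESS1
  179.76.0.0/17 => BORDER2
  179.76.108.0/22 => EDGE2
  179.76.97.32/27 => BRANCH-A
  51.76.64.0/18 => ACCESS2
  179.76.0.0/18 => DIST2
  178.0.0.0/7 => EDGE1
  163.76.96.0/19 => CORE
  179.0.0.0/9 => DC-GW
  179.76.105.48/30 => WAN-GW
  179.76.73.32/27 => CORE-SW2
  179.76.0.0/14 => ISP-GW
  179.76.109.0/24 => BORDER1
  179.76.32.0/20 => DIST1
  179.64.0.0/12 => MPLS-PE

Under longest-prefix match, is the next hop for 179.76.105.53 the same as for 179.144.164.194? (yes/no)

179.76.105.53: longest match 179.76.0.0/17 -> BORDER2
179.144.164.194: longest match 178.0.0.0/7 -> EDGE1

no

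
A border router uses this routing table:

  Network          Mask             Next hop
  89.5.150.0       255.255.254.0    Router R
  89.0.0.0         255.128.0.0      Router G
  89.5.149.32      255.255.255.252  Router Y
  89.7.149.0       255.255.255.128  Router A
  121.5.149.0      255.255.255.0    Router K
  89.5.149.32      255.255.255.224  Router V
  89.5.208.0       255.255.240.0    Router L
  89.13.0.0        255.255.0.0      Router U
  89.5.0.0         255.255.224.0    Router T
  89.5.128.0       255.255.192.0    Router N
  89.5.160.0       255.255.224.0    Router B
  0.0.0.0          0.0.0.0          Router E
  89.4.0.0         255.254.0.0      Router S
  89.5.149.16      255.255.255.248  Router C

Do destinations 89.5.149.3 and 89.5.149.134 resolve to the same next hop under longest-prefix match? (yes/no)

yes

89.5.149.3: longest match 89.5.128.0/18 -> Router N
89.5.149.134: longest match 89.5.128.0/18 -> Router N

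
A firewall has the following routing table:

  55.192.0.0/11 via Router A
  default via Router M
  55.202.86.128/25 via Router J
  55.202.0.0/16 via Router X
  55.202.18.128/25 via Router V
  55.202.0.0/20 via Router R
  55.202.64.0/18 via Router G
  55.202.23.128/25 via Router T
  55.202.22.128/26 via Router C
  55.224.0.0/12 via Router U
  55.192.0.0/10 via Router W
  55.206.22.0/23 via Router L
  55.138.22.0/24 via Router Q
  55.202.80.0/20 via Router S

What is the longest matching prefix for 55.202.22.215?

55.202.0.0/16

Entries matching 55.202.22.215:
  0.0.0.0/0 (default, matches everything)
  55.192.0.0/10 (55.192.0.0 - 55.255.255.255)
  55.192.0.0/11 (55.192.0.0 - 55.223.255.255)
  55.202.0.0/16 (55.202.0.0 - 55.202.255.255)
Most specific is 55.202.0.0/16.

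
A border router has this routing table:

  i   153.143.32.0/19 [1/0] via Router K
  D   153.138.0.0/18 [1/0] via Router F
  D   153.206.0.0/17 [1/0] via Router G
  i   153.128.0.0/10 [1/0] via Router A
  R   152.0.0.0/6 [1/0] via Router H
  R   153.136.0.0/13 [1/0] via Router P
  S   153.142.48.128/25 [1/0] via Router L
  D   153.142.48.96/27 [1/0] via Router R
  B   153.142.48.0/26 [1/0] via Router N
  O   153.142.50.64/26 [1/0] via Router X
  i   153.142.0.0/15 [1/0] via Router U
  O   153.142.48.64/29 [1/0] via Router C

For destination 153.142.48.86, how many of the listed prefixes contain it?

4

Prefixes containing 153.142.48.86:
  152.0.0.0/6 (152.0.0.0 - 155.255.255.255)
  153.128.0.0/10 (153.128.0.0 - 153.191.255.255)
  153.136.0.0/13 (153.136.0.0 - 153.143.255.255)
  153.142.0.0/15 (153.142.0.0 - 153.143.255.255)
Total matching entries: 4.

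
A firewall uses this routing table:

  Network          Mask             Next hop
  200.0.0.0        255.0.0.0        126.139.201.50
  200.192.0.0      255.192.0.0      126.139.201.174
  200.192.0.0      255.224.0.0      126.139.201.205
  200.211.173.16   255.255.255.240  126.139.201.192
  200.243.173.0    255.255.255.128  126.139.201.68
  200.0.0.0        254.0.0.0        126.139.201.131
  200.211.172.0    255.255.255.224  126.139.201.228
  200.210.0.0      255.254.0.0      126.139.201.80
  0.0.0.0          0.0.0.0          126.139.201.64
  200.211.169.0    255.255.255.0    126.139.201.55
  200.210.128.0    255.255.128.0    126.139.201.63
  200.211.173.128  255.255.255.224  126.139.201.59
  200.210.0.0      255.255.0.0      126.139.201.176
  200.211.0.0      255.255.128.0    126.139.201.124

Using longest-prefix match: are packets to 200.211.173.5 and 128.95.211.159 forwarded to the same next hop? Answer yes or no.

no

200.211.173.5: longest match 200.210.0.0/15 -> 126.139.201.80
128.95.211.159: longest match 0.0.0.0/0 -> 126.139.201.64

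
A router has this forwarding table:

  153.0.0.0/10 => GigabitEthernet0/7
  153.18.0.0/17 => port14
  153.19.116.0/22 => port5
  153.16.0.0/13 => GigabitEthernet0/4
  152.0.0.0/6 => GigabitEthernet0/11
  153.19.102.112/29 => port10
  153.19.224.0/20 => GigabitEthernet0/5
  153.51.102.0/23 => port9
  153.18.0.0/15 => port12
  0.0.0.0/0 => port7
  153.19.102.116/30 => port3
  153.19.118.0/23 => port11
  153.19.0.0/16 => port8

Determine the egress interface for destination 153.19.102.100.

Routes whose prefix contains 153.19.102.100:
  0.0.0.0/0 (default, matches everything) -> port7
  152.0.0.0/6 (152.0.0.0 - 155.255.255.255) -> GigabitEthernet0/11
  153.0.0.0/10 (153.0.0.0 - 153.63.255.255) -> GigabitEthernet0/7
  153.16.0.0/13 (153.16.0.0 - 153.23.255.255) -> GigabitEthernet0/4
  153.18.0.0/15 (153.18.0.0 - 153.19.255.255) -> port12
  153.19.0.0/16 (153.19.0.0 - 153.19.255.255) -> port8
More-specific entries that do NOT match:
  153.19.102.116/30 (153.19.102.116 - 153.19.102.119) does not contain 153.19.102.100
  153.19.102.112/29 (153.19.102.112 - 153.19.102.119) does not contain 153.19.102.100
  153.51.102.0/23 (153.51.102.0 - 153.51.103.255) does not contain 153.19.102.100
  153.19.118.0/23 (153.19.118.0 - 153.19.119.255) does not contain 153.19.102.100
  153.19.116.0/22 (153.19.116.0 - 153.19.119.255) does not contain 153.19.102.100
  153.19.224.0/20 (153.19.224.0 - 153.19.239.255) does not contain 153.19.102.100
  153.18.0.0/17 (153.18.0.0 - 153.18.127.255) does not contain 153.19.102.100
Longest matching prefix is /16 -> interface port8.

port8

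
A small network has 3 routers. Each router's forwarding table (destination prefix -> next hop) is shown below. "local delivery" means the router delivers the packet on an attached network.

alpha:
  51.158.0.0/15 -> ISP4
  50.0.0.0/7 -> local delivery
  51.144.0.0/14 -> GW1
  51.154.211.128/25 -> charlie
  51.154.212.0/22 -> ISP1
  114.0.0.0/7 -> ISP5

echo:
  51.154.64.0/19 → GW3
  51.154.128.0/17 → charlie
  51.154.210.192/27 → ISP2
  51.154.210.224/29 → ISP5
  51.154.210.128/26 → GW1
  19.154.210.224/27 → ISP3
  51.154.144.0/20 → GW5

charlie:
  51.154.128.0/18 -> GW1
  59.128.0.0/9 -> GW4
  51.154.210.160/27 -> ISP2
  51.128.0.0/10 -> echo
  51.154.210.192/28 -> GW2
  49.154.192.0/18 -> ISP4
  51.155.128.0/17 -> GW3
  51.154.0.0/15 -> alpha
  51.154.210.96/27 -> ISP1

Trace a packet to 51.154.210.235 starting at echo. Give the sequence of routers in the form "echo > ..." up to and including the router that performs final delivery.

At echo: longest match for 51.154.210.235 is 51.154.128.0/17 -> charlie
At charlie: longest match for 51.154.210.235 is 51.154.0.0/15 -> alpha
At alpha: longest match for 51.154.210.235 is 50.0.0.0/7 -> local delivery

echo > charlie > alpha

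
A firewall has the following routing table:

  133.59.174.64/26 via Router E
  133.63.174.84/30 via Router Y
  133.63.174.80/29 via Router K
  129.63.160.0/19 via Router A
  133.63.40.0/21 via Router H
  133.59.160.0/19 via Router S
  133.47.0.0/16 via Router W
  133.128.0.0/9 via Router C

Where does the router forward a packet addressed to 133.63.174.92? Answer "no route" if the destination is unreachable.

No entry's prefix contains 133.63.174.92; there is no default route.

no route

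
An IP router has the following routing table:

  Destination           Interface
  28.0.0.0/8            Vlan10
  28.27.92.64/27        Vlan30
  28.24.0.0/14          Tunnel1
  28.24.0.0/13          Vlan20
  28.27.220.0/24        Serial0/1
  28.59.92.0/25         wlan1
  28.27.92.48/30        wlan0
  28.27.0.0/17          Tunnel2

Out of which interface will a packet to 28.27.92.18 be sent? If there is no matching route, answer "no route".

Tunnel2

Routes whose prefix contains 28.27.92.18:
  28.0.0.0/8 (28.0.0.0 - 28.255.255.255) -> Vlan10
  28.24.0.0/13 (28.24.0.0 - 28.31.255.255) -> Vlan20
  28.24.0.0/14 (28.24.0.0 - 28.27.255.255) -> Tunnel1
  28.27.0.0/17 (28.27.0.0 - 28.27.127.255) -> Tunnel2
More-specific entries that do NOT match:
  28.27.92.48/30 (28.27.92.48 - 28.27.92.51) does not contain 28.27.92.18
  28.27.92.64/27 (28.27.92.64 - 28.27.92.95) does not contain 28.27.92.18
  28.59.92.0/25 (28.59.92.0 - 28.59.92.127) does not contain 28.27.92.18
  28.27.220.0/24 (28.27.220.0 - 28.27.220.255) does not contain 28.27.92.18
Longest matching prefix is /17 -> interface Tunnel2.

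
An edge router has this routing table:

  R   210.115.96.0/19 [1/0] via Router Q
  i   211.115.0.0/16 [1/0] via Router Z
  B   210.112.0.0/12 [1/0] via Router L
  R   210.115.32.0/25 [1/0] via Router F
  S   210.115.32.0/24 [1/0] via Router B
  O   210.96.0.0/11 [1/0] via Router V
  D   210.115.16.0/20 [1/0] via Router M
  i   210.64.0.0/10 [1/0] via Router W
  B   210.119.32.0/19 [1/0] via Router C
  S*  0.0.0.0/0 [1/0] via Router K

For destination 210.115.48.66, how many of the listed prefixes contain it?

Prefixes containing 210.115.48.66:
  0.0.0.0/0 (default, matches everything)
  210.64.0.0/10 (210.64.0.0 - 210.127.255.255)
  210.96.0.0/11 (210.96.0.0 - 210.127.255.255)
  210.112.0.0/12 (210.112.0.0 - 210.127.255.255)
Total matching entries: 4.

4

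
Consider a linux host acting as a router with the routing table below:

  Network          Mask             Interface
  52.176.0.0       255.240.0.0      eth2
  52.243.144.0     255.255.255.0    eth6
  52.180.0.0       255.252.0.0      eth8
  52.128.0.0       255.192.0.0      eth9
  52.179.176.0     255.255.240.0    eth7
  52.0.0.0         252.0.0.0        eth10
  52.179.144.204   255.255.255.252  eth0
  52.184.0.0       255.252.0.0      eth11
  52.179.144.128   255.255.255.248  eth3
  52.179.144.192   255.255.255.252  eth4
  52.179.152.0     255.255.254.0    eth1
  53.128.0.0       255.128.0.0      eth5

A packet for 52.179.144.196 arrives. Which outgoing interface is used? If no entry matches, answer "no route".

eth2

Routes whose prefix contains 52.179.144.196:
  52.0.0.0/6 (52.0.0.0 - 55.255.255.255) -> eth10
  52.128.0.0/10 (52.128.0.0 - 52.191.255.255) -> eth9
  52.176.0.0/12 (52.176.0.0 - 52.191.255.255) -> eth2
More-specific entries that do NOT match:
  52.179.144.204/30 (52.179.144.204 - 52.179.144.207) does not contain 52.179.144.196
  52.179.144.192/30 (52.179.144.192 - 52.179.144.195) does not contain 52.179.144.196
  52.179.144.128/29 (52.179.144.128 - 52.179.144.135) does not contain 52.179.144.196
  52.243.144.0/24 (52.243.144.0 - 52.243.144.255) does not contain 52.179.144.196
  52.179.152.0/23 (52.179.152.0 - 52.179.153.255) does not contain 52.179.144.196
  52.179.176.0/20 (52.179.176.0 - 52.179.191.255) does not contain 52.179.144.196
  52.180.0.0/14 (52.180.0.0 - 52.183.255.255) does not contain 52.179.144.196
  52.184.0.0/14 (52.184.0.0 - 52.187.255.255) does not contain 52.179.144.196
Longest matching prefix is /12 -> interface eth2.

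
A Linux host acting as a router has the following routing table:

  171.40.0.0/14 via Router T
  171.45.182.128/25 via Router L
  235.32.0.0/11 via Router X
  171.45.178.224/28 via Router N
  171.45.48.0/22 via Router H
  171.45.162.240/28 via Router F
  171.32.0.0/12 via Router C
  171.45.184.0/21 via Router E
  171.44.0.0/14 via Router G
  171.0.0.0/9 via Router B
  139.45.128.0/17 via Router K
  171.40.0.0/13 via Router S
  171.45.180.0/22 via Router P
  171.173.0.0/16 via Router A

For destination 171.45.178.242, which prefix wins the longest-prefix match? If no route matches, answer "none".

Entries matching 171.45.178.242:
  171.0.0.0/9 (171.0.0.0 - 171.127.255.255)
  171.32.0.0/12 (171.32.0.0 - 171.47.255.255)
  171.40.0.0/13 (171.40.0.0 - 171.47.255.255)
  171.44.0.0/14 (171.44.0.0 - 171.47.255.255)
Most specific is 171.44.0.0/14.

171.44.0.0/14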